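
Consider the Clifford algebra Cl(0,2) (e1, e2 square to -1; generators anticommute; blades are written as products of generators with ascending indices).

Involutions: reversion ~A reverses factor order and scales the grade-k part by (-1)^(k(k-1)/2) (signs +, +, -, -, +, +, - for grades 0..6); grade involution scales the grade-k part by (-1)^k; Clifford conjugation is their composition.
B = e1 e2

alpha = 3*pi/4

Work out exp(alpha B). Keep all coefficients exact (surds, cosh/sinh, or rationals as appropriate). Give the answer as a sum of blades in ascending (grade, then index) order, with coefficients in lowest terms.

B^2 = (1)^2*(e1 e2)^2 = 1*(-1) = -1 (a basis 2-blade squares to minus the product of its generators' squares).
B^2 = -1 — B^2 < 0, so the exponential closes trigonometrically: l = 1, alpha*l = 3*pi/4, so exp(alpha B) = cos(3*pi/4) + (sin(3*pi/4)/1)*B = -sqrt(2)/2 + (sqrt(2)/2)*B.
Answer: -sqrt(2)/2 + sqrt(2)/2*e1 e2


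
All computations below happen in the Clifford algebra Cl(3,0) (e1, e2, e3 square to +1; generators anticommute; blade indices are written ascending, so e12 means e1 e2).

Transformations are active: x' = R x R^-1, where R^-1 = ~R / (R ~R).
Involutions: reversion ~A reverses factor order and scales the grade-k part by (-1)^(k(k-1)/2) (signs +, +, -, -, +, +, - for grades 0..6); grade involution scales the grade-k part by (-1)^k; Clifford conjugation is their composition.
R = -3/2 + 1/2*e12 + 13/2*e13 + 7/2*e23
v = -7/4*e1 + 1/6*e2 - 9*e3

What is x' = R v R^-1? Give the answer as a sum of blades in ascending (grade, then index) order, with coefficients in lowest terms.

~R = -3/2 - 1/2*e12 - 13/2*e13 - 7/2*e23, and R ~R = 57, so R^-1 = ~R / (57).
R v = -1339/24*e1 - 247/8*e2 + 583/24*e3 - 281/24*e123
Answer: 1111/342*e1 + 706/171*e2 + 5141/684*e3


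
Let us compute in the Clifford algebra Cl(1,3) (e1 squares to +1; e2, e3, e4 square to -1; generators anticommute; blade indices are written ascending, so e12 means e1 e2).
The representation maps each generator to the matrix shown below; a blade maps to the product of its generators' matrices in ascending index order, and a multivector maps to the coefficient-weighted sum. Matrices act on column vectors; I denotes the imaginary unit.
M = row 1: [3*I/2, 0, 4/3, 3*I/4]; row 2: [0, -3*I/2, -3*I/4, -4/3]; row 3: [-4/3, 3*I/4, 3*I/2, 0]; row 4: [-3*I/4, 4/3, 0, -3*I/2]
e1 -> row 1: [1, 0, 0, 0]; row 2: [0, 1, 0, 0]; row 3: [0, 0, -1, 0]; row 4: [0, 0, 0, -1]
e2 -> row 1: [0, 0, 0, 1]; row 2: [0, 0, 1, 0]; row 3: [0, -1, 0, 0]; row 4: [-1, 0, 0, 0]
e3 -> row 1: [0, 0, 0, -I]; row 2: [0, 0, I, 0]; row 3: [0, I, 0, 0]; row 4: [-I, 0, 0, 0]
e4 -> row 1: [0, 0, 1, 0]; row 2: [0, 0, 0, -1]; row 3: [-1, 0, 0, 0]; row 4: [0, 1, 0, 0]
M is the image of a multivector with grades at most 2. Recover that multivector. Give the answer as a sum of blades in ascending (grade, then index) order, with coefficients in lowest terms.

Method: the blade images are trace-orthogonal — tr(rho(e_A) rho(e_B)^-1) = 4 if A = B and 0 otherwise — and rho(e_A)^-1 = (e_A)^2 * rho(e_A) with (e_A)^2 = +1 or -1, so the coefficient of e_A in the preimage is (e_A)^2 * tr(M rho(e_A))/4.
Nonzero projections over blades of grade <= 2: e4: (e4)^2 = -1, tr(M rho(e4)) = -16/3, coefficient 4/3; e13: (e13)^2 = +1, tr(M rho(e13)) = -3, coefficient -3/4; e23: (e23)^2 = -1, tr(M rho(e23)) = 6, coefficient -3/2. Every other blade of grade <= 2 projects to 0.
Answer: 4/3*e4 - 3/4*e13 - 3/2*e23


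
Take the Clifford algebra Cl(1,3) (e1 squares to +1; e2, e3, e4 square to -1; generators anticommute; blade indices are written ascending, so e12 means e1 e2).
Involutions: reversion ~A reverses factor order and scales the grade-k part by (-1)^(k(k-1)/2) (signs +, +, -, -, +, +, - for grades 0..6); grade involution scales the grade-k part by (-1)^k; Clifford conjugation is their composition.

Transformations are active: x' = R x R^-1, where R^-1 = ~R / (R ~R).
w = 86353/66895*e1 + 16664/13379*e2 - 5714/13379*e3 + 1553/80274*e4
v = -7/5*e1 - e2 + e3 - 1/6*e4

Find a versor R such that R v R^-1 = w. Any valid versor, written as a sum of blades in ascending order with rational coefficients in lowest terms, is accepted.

Sketch: the shared square -61/900 makes R = v + w = -1460/13379*e1 + 3285/13379*e2 + 7665/13379*e3 - 1971/13379*e4 the natural versor; its sandwich fixes that direction, negates (v - w)/2, and sends v to w.
Answer: -1460/13379*e1 + 3285/13379*e2 + 7665/13379*e3 - 1971/13379*e4


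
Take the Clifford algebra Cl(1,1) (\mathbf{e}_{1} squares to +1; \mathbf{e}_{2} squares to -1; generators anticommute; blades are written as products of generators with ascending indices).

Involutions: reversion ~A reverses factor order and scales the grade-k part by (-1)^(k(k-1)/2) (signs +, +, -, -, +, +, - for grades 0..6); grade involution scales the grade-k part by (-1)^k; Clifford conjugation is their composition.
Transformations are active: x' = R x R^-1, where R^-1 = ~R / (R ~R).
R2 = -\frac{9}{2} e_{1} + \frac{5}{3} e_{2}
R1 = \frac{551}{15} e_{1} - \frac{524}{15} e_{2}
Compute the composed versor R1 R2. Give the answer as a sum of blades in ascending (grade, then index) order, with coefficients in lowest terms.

Distribute over the terms of R1 (each basis-blade product reordered to ascending indices, repeated generators contracted through their squares):
(\frac{551}{15} e_{1}) R2 = -\frac{1653}{10} + \frac{551}{9} e_{1} e_{2}
(-\frac{524}{15} e_{2}) R2 = \frac{524}{9} - \frac{786}{5} e_{1} e_{2}
Summing the partial products and collecting blades:
Answer: -\frac{9637}{90} - \frac{4319}{45} e_{1} e_{2}


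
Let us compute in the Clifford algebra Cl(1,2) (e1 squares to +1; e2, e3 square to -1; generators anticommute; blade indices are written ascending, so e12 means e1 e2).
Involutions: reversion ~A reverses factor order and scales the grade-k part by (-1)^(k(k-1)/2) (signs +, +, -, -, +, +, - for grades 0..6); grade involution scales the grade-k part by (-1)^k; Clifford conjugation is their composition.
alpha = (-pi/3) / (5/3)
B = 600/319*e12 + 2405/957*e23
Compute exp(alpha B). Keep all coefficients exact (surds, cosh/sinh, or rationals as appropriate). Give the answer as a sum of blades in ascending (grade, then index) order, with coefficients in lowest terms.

B^2 term by term: the squares give (600/319)^2*(e12)^2 + (2405/957)^2*(e23)^2 = 360000/101761*(+1) + 5784025/915849*(-1) = -25/9 (each basis 2-blade squares to minus the product of its generators' squares); cross terms between blades sharing an index anticommute and cancel. So B^2 = -25/9.
B^2 = -25/9 — since the square is negative, the closed form is circular: l = 5/3, alpha*l = -pi/3, so exp(alpha B) = cos(-pi/3) + (sin(-pi/3)/(5/3))*B = 1/2 + (-3*sqrt(3)/10)*B.
Answer: 1/2 - 180*sqrt(3)/319*e12 - 481*sqrt(3)/638*e23


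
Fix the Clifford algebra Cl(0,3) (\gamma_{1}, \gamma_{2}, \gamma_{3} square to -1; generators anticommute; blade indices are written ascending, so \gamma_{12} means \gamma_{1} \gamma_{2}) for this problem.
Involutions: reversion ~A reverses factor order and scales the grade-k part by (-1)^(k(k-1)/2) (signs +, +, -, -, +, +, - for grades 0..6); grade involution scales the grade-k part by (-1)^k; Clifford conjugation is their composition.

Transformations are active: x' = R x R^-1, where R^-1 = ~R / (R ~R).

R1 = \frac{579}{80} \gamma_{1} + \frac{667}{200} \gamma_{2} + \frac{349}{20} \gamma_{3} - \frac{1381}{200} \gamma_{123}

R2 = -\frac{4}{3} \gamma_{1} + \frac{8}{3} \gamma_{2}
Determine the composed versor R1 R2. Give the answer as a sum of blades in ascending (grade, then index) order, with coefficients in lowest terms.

Distribute over the terms of R2 (each basis-blade product reordered to ascending indices, repeated generators contracted through their squares):
R1 (-\frac{4}{3} \gamma_{1}) = \frac{193}{20} + \frac{667}{150} \gamma_{12} + \frac{349}{15} \gamma_{13} - \frac{1381}{150} \gamma_{23}
R1 (\frac{8}{3} \gamma_{2}) = -\frac{667}{75} + \frac{193}{10} \gamma_{12} - \frac{1381}{75} \gamma_{13} - \frac{698}{15} \gamma_{23}
Summing the partial products and collecting blades:
Answer: \frac{227}{300} + \frac{1781}{75} \gamma_{12} + \frac{364}{75} \gamma_{13} - \frac{2787}{50} \gamma_{23}


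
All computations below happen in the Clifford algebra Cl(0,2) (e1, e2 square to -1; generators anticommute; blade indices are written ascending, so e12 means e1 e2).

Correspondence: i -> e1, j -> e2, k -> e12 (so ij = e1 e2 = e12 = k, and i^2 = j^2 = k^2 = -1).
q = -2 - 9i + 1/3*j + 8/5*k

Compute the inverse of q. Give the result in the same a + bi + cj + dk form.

In blades: q = -2 - 9*e1 + 1/3*e2 + 8/5*e12.
With qbar = -2 + 9*e1 - 1/3*e2 - 8/5*e12 (scalar fixed, mapped units negated), q qbar = 19726/225 (the sum of squared coefficients), so q^-1 = qbar / (19726/225) = -225/9863 + 2025/19726*e1 - 75/19726*e2 - 180/9863*e12; translating back:
Answer: -225/9863 + 2025/19726*i - 75/19726*j - 180/9863*k


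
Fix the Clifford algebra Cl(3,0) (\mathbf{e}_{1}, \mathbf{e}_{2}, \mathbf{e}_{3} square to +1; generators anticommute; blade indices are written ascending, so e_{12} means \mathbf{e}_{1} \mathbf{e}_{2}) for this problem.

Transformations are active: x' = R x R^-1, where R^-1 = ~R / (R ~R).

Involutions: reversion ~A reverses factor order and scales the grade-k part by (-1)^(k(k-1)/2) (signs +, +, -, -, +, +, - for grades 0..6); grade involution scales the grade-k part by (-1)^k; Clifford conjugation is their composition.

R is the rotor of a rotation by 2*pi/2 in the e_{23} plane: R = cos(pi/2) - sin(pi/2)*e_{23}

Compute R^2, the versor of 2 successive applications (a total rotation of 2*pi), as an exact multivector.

Because a rotor carries half the rotation angle, composing 2 copies of this e_{23}-plane rotor multiplies the phase: 2*(pi/2) = \pi, hence R^2 = cos(\pi) - sin(\pi)*e_{23}.
cos(\pi) = -1 and sin(\pi) = 0, so R^2 = -1. The total rotation 2*pi is 1 full turn, so every vector returns to itself, yet the rotor is -1, on the OTHER sheet of the double cover (an odd number of 2*pi turns).
Answer: -1


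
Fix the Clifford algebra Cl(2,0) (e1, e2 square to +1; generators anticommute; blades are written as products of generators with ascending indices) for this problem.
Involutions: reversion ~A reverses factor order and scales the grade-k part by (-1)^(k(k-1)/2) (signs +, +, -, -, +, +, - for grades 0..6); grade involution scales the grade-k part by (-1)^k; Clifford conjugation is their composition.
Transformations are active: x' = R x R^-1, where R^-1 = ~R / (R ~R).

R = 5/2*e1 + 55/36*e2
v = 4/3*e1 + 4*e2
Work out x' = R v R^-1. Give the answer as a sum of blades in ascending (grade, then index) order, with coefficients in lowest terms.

~R = 5/2*e1 + 55/36*e2, and R ~R = 11125/1296, so R^-1 = ~R / (11125/1296).
R v = 85/9 + 215/27*e1 e2
Answer: 5564/1335*e1 - 284/445*e2


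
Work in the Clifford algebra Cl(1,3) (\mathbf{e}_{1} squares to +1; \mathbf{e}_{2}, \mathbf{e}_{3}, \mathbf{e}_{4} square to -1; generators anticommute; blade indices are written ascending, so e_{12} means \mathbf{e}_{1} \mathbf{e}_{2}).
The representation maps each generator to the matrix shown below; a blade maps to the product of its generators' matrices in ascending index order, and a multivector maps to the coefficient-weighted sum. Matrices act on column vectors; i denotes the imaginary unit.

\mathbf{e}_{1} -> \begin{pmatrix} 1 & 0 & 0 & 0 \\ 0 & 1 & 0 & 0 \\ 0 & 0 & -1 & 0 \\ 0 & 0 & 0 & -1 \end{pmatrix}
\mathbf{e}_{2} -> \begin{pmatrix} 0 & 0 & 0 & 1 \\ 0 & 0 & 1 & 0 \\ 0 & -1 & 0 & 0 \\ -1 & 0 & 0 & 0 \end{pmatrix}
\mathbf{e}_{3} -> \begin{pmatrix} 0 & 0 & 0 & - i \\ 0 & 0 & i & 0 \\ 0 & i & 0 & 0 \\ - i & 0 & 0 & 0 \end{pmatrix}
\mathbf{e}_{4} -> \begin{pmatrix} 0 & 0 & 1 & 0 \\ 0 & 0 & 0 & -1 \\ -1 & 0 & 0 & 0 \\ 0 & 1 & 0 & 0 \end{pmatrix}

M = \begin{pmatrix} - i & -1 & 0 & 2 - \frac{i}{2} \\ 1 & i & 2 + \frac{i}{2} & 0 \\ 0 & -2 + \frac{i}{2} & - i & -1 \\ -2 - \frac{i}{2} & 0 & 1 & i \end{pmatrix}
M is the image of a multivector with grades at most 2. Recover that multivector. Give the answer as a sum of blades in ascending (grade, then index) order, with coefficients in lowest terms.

Method: the blade images are trace-orthogonal — tr(rho(e_A) rho(e_B)^-1) = 4 if A = B and 0 otherwise — and rho(e_A)^-1 = (e_A)^2 * rho(e_A) with (e_A)^2 = +1 or -1, so the coefficient of e_A in the preimage is (e_A)^2 * tr(M rho(e_A))/4.
Nonzero projections over blades of grade <= 2: e_{2}: (e_{2})^2 = -1, tr(M rho(e_{2})) = -8, coefficient 2; e_{3}: (e_{3})^2 = -1, tr(M rho(e_{3})) = -2, coefficient \frac{1}{2}; e_{23}: (e_{23})^2 = -1, tr(M rho(e_{23})) = -4, coefficient 1; e_{24}: (e_{24})^2 = -1, tr(M rho(e_{24})) = 4, coefficient -1. Every other blade of grade <= 2 projects to 0.
Answer: 2 e_{2} + \frac{1}{2} e_{3} + e_{23} - e_{24}


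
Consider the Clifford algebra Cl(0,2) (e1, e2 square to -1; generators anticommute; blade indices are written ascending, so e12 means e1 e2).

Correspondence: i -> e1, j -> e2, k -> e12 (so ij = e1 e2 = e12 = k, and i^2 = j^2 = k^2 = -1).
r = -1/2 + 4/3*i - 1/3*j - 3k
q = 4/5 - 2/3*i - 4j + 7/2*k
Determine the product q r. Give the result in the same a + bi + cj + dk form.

In blades: q = 4/5 - 2/3*e1 - 4*e2 + 7/2*e12, r = -1/2 + 4/3*e1 - 1/3*e2 - 3*e12.
Distribute q over r term by term (generator squares from the signature, products reordered to ascending indices): (4/5)*r = -2/5 + 16/15*e1 - 4/15*e2 - 12/5*e12; (-2/3*e1)*r = 8/9 + 1/3*e1 - 2*e2 + 2/9*e12; (-4*e2)*r = -4/3 + 12*e1 + 2*e2 + 16/3*e12; (7/2*e12)*r = 21/2 + 7/6*e1 + 14/3*e2 - 7/4*e12.
Sum: 869/90 + 437/30*e1 + 22/5*e2 + 253/180*e12; translating back through the correspondence:
Answer: 869/90 + 437/30*i + 22/5*j + 253/180*k


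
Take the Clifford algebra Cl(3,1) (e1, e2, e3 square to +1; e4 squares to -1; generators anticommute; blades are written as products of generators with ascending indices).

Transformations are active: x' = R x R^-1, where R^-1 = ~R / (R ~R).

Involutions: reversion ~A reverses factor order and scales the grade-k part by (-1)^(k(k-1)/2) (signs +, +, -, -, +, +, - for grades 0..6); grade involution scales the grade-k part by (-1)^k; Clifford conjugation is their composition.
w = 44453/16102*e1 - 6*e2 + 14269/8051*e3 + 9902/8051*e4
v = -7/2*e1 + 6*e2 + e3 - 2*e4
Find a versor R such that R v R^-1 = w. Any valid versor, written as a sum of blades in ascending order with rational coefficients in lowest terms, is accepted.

Equal squares first: v^2 = w^2 = 181/4. Then v + w = -5952/8051*e1 + 22320/8051*e3 - 6200/8051*e4 is a versor taking v to w, provided it is invertible.
Answer: -5952/8051*e1 + 22320/8051*e3 - 6200/8051*e4


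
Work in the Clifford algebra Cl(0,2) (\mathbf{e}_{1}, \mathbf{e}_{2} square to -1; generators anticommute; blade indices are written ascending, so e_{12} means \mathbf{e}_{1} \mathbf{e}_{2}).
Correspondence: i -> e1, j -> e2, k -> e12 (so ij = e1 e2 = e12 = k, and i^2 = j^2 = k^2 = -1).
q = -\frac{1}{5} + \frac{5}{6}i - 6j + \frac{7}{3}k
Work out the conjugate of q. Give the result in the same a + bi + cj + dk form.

In blades: q = -\frac{1}{5} + \frac{5}{6} e_{1} - 6 e_{2} + \frac{7}{3} e_{12}.
Conjugation here is Clifford conjugation: the scalar is fixed and the grade-1 and grade-2 blades all flip sign, giving -\frac{1}{5} - \frac{5}{6} e_{1} + 6 e_{2} - \frac{7}{3} e_{12}; translating back:
Answer: -\frac{1}{5} - \frac{5}{6}i + 6j - \frac{7}{3}k


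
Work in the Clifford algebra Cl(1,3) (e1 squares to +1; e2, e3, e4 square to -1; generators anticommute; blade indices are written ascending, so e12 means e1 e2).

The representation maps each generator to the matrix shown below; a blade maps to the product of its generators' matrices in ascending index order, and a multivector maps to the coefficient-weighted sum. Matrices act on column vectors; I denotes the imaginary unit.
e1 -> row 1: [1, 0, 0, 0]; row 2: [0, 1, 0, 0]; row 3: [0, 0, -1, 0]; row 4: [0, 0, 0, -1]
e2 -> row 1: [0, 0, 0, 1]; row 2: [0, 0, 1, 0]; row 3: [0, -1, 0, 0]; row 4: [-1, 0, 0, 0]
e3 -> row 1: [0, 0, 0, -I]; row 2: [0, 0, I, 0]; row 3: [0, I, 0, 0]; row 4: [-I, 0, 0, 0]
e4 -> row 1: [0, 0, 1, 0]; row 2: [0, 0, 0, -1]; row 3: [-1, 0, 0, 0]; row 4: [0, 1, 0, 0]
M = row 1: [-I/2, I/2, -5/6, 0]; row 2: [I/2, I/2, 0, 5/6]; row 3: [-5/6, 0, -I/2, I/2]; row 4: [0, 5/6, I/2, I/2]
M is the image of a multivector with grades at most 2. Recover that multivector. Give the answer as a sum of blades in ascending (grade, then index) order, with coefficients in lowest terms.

Method: the blade images are trace-orthogonal — tr(rho(e_A) rho(e_B)^-1) = 4 if A = B and 0 otherwise — and rho(e_A)^-1 = (e_A)^2 * rho(e_A) with (e_A)^2 = +1 or -1, so the coefficient of e_A in the preimage is (e_A)^2 * tr(M rho(e_A))/4.
Nonzero projections over blades of grade <= 2: e14: (e14)^2 = +1, tr(M rho(e14)) = -10/3, coefficient -5/6; e23: (e23)^2 = -1, tr(M rho(e23)) = -2, coefficient 1/2; e34: (e34)^2 = -1, tr(M rho(e34)) = 2, coefficient -1/2. Every other blade of grade <= 2 projects to 0.
Answer: -5/6*e14 + 1/2*e23 - 1/2*e34


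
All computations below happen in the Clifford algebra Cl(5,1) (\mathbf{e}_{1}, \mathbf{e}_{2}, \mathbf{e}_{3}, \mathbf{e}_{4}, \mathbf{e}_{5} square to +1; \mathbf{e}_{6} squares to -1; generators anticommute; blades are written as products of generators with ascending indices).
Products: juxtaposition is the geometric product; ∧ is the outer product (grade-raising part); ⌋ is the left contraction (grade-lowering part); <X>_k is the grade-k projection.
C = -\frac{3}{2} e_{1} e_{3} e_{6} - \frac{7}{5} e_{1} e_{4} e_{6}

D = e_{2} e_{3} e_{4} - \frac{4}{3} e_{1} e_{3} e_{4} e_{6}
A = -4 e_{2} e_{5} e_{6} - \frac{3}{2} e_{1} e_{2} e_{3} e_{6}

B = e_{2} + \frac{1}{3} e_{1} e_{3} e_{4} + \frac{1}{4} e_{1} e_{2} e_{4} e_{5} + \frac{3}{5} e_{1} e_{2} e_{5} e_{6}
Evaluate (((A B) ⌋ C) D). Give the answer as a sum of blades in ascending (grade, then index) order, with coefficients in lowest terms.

step 1: \frac{12}{5} e_{1} + \frac{9}{10} e_{3} e_{5} - 4 e_{5} e_{6} - \frac{3}{2} e_{1} e_{3} e_{6} - e_{1} e_{4} e_{6} + \frac{1}{2} e_{2} e_{4} e_{6} + \frac{3}{8} e_{3} e_{4} e_{5} e_{6} + \frac{4}{3} e_{1} e_{2} e_{3} e_{4} e_{5} e_{6}
step 2: \frac{73}{20} - \frac{18}{5} e_{3} e_{6} - \frac{84}{25} e_{4} e_{6}
step 3: \frac{112}{25} e_{1} e_{3} - \frac{24}{5} e_{1} e_{4} + \frac{73}{20} e_{2} e_{3} e_{4} + \frac{84}{25} e_{2} e_{3} e_{6} - \frac{18}{5} e_{2} e_{4} e_{6} - \frac{73}{15} e_{1} e_{3} e_{4} e_{6}
Answer: \frac{112}{25} e_{1} e_{3} - \frac{24}{5} e_{1} e_{4} + \frac{73}{20} e_{2} e_{3} e_{4} + \frac{84}{25} e_{2} e_{3} e_{6} - \frac{18}{5} e_{2} e_{4} e_{6} - \frac{73}{15} e_{1} e_{3} e_{4} e_{6}


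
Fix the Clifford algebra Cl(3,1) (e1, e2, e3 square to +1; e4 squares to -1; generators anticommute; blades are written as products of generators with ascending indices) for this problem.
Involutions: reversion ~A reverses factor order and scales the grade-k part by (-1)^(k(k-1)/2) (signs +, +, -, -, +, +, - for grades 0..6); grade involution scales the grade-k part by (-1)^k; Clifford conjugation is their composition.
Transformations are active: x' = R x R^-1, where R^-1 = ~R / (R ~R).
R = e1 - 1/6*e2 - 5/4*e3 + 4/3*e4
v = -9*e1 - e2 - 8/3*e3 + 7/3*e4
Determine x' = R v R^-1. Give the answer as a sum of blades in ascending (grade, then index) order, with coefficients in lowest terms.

~R = e1 - 1/6*e2 - 5/4*e3 + 4/3*e4, and R ~R = 13/16, so R^-1 = ~R / (13/16).
R v = -155/18 - 5/2*e1 e2 - 167/12*e1 e3 + 43/3*e1 e4 - 29/36*e2 e3 + 17/18*e2 e4 + 23/36*e3 e4
Answer: -1427/117*e1 + 1591/351*e2 + 3412/117*e3 - 10739/351*e4


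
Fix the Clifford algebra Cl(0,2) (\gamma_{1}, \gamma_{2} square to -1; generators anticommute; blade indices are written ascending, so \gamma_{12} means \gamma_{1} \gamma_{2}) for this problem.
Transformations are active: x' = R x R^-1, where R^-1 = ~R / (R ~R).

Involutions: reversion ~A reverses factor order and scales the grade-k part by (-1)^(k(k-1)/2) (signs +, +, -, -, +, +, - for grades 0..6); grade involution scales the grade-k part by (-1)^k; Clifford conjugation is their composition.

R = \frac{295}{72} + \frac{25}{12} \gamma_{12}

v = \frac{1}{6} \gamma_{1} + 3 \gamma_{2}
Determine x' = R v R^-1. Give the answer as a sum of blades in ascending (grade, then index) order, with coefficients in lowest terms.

~R = \frac{295}{72} - \frac{25}{12} \gamma_{12}, and R ~R = \frac{109525}{5184}, so R^-1 = ~R / (\frac{109525}{5184}).
R v = -\frac{2405}{432} \gamma_{1} + \frac{455}{36} \gamma_{2}
Answer: -\frac{4703}{2022} \gamma_{1} + \frac{641}{337} \gamma_{2}


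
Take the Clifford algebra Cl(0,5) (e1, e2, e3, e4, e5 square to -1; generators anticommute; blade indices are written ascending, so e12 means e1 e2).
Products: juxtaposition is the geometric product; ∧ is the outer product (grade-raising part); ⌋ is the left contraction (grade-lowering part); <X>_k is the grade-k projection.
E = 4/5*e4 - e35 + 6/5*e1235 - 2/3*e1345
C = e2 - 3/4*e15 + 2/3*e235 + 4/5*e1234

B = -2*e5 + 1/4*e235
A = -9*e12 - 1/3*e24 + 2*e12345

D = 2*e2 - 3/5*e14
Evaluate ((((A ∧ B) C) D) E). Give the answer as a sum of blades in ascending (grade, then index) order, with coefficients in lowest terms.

step 1: 18*e125 + 2/3*e245
step 2: -27/2*e2 + 12*e13 + 18*e15 + 4/9*e34 - 2/3*e45 - 1/2*e124 + 8/15*e135 - 72/5*e345
step 3: 27 + 3/10*e2 + 4/15*e13 - e14 + 2/5*e15 - 36/5*e34 + 54/5*e45 - 24*e123 - 81/10*e124 - 36*e125 - 216/25*e135 + 8/9*e234 - 4/3*e245 - 8/25*e345 + 16/15*e1235 + 144/5*e2345
step 4: 32/25 - 604/75*e1 - 1296/125*e2 + 1224/25*e3 + 404/25*e4 - 504/25*e5 - 874/75*e12 + 34/5*e13 + 864/25*e14 - 68/15*e15 - 268/225*e23 - 6586/225*e24 - 56/75*e25 + 166/15*e34 - 9971/375*e35 + 332/45*e45 + 332/9*e123 - 48/125*e124 - 664/27*e125 + 136/75*e134 + 9/25*e135 + 56/75*e145 + 68/3*e234 + 867/50*e235 + 136/9*e245 - 243/25*e345 - 804/25*e1234 + 162/5*e1235 + 504/25*e1245 - 1511/125*e1345 - 6/5*e2345 - 1313/150*e12345
Answer: 32/25 - 604/75*e1 - 1296/125*e2 + 1224/25*e3 + 404/25*e4 - 504/25*e5 - 874/75*e12 + 34/5*e13 + 864/25*e14 - 68/15*e15 - 268/225*e23 - 6586/225*e24 - 56/75*e25 + 166/15*e34 - 9971/375*e35 + 332/45*e45 + 332/9*e123 - 48/125*e124 - 664/27*e125 + 136/75*e134 + 9/25*e135 + 56/75*e145 + 68/3*e234 + 867/50*e235 + 136/9*e245 - 243/25*e345 - 804/25*e1234 + 162/5*e1235 + 504/25*e1245 - 1511/125*e1345 - 6/5*e2345 - 1313/150*e12345


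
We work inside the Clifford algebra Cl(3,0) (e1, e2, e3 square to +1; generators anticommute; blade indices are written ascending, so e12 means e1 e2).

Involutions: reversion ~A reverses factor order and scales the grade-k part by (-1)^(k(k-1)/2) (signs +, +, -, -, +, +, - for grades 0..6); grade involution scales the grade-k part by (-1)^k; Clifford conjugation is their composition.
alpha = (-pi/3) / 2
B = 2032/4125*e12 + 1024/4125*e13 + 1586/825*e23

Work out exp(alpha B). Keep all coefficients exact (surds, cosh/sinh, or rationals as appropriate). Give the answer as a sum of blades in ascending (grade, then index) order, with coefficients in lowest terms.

B^2 term by term: the squares give (2032/4125)^2*(e12)^2 + (1024/4125)^2*(e13)^2 + (1586/825)^2*(e23)^2 = 4129024/17015625*(-1) + 1048576/17015625*(-1) + 2515396/680625*(-1) = -4 (each basis 2-blade squares to minus the product of its generators' squares); cross terms between blades sharing an index anticommute and cancel. So B^2 = -4.
B^2 = -4 — the negative square puts this in the circular regime; l = 2, alpha*l = -pi/3, so exp(alpha B) = cos(-pi/3) + (sin(-pi/3)/2)*B = 1/2 + (-sqrt(3)/4)*B.
Answer: 1/2 - 508*sqrt(3)/4125*e12 - 256*sqrt(3)/4125*e13 - 793*sqrt(3)/1650*e23


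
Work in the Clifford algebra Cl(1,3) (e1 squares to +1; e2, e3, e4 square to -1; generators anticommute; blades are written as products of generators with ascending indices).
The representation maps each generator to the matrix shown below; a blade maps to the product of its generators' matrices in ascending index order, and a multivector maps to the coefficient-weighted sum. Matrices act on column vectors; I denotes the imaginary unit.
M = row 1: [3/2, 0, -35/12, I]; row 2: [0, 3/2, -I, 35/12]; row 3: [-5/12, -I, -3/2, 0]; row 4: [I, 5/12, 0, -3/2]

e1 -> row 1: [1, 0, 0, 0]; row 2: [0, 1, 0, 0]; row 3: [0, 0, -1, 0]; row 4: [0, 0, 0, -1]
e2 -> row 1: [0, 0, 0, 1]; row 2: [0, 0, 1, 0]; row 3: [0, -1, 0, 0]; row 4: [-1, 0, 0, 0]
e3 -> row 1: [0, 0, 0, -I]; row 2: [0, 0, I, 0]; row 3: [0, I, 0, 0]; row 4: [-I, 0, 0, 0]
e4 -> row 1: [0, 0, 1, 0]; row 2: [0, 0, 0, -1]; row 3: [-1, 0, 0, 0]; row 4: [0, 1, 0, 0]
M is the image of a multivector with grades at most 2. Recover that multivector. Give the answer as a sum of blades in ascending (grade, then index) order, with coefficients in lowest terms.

Method: the blade images are trace-orthogonal — tr(rho(e_A) rho(e_B)^-1) = 4 if A = B and 0 otherwise — and rho(e_A)^-1 = (e_A)^2 * rho(e_A) with (e_A)^2 = +1 or -1, so the coefficient of e_A in the preimage is (e_A)^2 * tr(M rho(e_A))/4.
Nonzero projections over blades of grade <= 2: e1: (e1)^2 = +1, tr(M rho(e1)) = 6, coefficient 3/2; e3: (e3)^2 = -1, tr(M rho(e3)) = 4, coefficient -1; e4: (e4)^2 = -1, tr(M rho(e4)) = 5, coefficient -5/4; e1 e4: (e1 e4)^2 = +1, tr(M rho(e1 e4)) = -20/3, coefficient -5/3. Every other blade of grade <= 2 projects to 0.
Answer: 3/2*e1 - e3 - 5/4*e4 - 5/3*e1 e4


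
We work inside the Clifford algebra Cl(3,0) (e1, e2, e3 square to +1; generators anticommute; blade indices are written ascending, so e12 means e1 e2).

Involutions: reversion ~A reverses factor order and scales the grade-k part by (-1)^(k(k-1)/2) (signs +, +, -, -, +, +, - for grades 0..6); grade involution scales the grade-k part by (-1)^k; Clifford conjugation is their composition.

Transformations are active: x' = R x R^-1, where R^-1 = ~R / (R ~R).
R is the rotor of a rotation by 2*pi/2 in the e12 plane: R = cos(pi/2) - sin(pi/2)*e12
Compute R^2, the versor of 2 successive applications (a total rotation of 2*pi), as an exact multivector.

The rotor phase is half the rotation angle and phases add under composition, so 2 steps in the e12 plane accumulate phase 2*(pi/2) = pi: R^2 = cos(pi) - sin(pi)*e12.
cos(pi) = -1 and sin(pi) = 0, so R^2 = -1. The total rotation 2*pi is 1 full turn, so every vector returns to itself, yet the rotor is -1, on the OTHER sheet of the double cover (an odd number of 2*pi turns).
Answer: -1


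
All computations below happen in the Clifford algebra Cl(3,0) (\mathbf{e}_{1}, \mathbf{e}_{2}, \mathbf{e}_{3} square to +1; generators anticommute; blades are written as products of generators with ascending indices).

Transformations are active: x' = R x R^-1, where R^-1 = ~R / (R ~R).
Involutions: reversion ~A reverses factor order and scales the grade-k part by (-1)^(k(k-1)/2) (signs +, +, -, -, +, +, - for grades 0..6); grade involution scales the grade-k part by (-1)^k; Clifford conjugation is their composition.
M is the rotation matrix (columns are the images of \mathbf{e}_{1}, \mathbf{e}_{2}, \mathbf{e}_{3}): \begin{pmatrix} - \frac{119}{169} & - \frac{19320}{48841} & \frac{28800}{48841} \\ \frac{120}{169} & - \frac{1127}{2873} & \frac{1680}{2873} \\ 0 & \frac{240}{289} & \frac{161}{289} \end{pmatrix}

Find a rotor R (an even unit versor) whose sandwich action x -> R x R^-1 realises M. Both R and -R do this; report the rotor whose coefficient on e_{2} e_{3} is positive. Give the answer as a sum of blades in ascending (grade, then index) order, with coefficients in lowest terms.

Method: write R = a + b12*e_{1} e_{2} + b13*e_{1} e_{3} + b23*e_{2} e_{3} with a^2 + b12^2 + b13^2 + b23^2 = 1 (so R^-1 = ~R). Expanding the columns R e_j ~R gives tr M = 4a^2 - 1 and, from the antisymmetric part, M21 - M12 = -4a*b12, M13 - M31 = 4a*b13, M32 - M23 = -4a*b23.
Here tr M = -\frac{26341}{48841}, so a^2 = (1 + tr M)/4 = \frac{5625}{48841} and a = ±\frac{75}{221}. Taking a = \frac{75}{221}: M21 - M12 = \frac{54000}{48841}, M13 - M31 = \frac{28800}{48841}, M32 - M23 = \frac{12000}{48841}, giving b12 = -\frac{180}{221}, b13 = \frac{96}{221}, b23 = -\frac{40}{221}, i.e. R = \frac{75}{221} - \frac{180}{221} e_{1} e_{2} + \frac{96}{221} e_{1} e_{3} - \frac{40}{221} e_{2} e_{3}.
Its e_{2} e_{3} coefficient is negative, so report the other preimage -R.
Answer: -\frac{75}{221} + \frac{180}{221} e_{1} e_{2} - \frac{96}{221} e_{1} e_{3} + \frac{40}{221} e_{2} e_{3}. Key observation: the double cover Spin(3) -> SO(3) sends R and -R to the same matrix (trace -\frac{26341}{48841} here), so the stated sign of the e_{2} e_{3} coefficient is what selects one sheet.


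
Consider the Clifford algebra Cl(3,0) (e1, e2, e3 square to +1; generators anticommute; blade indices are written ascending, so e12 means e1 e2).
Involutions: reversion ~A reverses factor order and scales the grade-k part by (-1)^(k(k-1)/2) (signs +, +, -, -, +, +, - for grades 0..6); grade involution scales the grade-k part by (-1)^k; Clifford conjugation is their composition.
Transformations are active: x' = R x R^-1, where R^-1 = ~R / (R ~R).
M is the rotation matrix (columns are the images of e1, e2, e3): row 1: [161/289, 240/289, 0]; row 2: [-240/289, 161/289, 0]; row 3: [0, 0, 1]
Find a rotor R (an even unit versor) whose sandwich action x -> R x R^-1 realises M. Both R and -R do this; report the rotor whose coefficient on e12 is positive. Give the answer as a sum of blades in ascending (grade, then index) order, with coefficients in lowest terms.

Method: write R = a + b12*e12 + b13*e13 + b23*e23 with a^2 + b12^2 + b13^2 + b23^2 = 1 (so R^-1 = ~R). Expanding the columns R e_j ~R gives tr M = 4a^2 - 1 and, from the antisymmetric part, M21 - M12 = -4a*b12, M13 - M31 = 4a*b13, M32 - M23 = -4a*b23.
Here tr M = 611/289, so a^2 = (1 + tr M)/4 = 225/289 and a = ±15/17. Taking a = 15/17: M21 - M12 = -480/289, M13 - M31 = 0, M32 - M23 = 0, giving b12 = 8/17, b13 = 0, b23 = 0, i.e. R = 15/17 + 8/17*e12.
Its e12 coefficient is already positive.
Answer: 15/17 + 8/17*e12. Note: both R and -R realise this M (trace 611/289); the covering map identifies them, and the e12-coefficient sign is the tie-breaker.


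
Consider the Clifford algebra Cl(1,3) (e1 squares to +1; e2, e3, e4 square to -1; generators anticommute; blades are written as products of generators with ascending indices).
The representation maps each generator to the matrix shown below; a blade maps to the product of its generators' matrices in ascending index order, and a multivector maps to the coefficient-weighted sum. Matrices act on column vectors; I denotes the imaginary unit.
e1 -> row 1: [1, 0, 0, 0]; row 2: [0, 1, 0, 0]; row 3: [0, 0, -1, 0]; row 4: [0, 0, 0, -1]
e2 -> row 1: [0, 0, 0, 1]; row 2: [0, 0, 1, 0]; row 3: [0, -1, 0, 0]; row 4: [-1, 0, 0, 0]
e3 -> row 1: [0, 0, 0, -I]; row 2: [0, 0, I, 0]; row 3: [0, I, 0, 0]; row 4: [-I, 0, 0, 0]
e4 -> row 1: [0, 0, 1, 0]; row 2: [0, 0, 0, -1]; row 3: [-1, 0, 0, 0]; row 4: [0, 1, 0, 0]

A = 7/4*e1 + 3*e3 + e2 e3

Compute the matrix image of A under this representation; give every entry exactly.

Bivector images (products of the table entries): rho(e2 e3) = rho(e2)rho(e3) = row 1: [-I, 0, 0, 0]; row 2: [0, I, 0, 0]; row 3: [0, 0, -I, 0]; row 4: [0, 0, 0, I].
M = (7/4)*rho(e1) + (3)*rho(e3) + (1)*rho(e2 e3), summed entrywise:
Answer: row 1: [7/4 - I, 0, 0, -3*I]; row 2: [0, 7/4 + I, 3*I, 0]; row 3: [0, 3*I, -7/4 - I, 0]; row 4: [-3*I, 0, 0, -7/4 + I]


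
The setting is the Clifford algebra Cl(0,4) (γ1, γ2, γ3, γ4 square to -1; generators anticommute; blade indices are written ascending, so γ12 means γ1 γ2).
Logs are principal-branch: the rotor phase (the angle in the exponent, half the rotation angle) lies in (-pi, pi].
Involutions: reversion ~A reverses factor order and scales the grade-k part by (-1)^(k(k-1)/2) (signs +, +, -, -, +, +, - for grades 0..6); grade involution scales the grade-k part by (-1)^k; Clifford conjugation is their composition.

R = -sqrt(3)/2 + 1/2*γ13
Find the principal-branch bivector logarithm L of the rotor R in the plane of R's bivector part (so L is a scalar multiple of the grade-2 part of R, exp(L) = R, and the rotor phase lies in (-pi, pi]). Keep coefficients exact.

The scalar part of R is -sqrt(3)/2, so the principal-branch rotor phase is pinned; divide the bivector part by its sine to get the unit plane — L is the phase times that plane.
Concretely: cos(phase) = -sqrt(3)/2 gives phase = ±5*pi/6, and since phase/sin(phase) is even the sign is immaterial: L = (phase/sin(phase)) * <R>_2 = (5*pi/3) * <R>_2.
Answer: 5*pi/6*γ13


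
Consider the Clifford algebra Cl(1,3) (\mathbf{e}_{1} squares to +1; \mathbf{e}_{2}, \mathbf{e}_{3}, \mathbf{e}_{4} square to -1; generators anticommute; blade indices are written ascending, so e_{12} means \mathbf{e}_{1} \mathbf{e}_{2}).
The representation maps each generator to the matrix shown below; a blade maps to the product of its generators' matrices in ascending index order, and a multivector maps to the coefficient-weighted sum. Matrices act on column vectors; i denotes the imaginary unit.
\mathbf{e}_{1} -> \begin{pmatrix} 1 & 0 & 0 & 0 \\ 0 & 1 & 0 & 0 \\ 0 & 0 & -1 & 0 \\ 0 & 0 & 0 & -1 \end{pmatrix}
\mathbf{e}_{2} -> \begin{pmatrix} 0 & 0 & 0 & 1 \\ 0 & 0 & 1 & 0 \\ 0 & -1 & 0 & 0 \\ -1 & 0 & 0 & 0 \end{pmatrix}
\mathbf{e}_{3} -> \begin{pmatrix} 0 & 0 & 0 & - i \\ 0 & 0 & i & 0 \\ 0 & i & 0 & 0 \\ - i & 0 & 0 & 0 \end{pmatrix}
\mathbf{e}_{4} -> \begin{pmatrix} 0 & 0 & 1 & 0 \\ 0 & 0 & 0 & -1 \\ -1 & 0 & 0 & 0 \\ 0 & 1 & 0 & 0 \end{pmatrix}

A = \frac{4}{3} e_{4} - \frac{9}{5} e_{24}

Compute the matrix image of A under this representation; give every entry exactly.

Bivector images (products of the table entries): rho(e_{24}) = rho(\mathbf{e}_{2})rho(\mathbf{e}_{4}) = \begin{pmatrix} 0 & 1 & 0 & 0 \\ -1 & 0 & 0 & 0 \\ 0 & 0 & 0 & 1 \\ 0 & 0 & -1 & 0 \end{pmatrix}.
M = (\frac{4}{3})*rho(e_{4}) + (-\frac{9}{5})*rho(e_{24}), summed entrywise:
Answer: \begin{pmatrix} 0 & - \frac{9}{5} & \frac{4}{3} & 0 \\ \frac{9}{5} & 0 & 0 & - \frac{4}{3} \\ - \frac{4}{3} & 0 & 0 & - \frac{9}{5} \\ 0 & \frac{4}{3} & \frac{9}{5} & 0 \end{pmatrix}


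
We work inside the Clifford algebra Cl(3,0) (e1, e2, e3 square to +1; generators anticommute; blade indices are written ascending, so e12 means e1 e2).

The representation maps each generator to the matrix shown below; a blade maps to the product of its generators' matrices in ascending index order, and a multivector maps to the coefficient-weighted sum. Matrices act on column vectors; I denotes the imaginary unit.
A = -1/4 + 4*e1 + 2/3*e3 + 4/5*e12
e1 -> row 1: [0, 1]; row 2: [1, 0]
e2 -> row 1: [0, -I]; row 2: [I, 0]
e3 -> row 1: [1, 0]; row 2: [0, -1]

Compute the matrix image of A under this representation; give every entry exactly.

Bivector images (products of the table entries): rho(e12) = rho(e1)rho(e2) = row 1: [I, 0]; row 2: [0, -I].
M = (-1/4)*1 + (4)*rho(e1) + (2/3)*rho(e3) + (4/5)*rho(e12), summed entrywise (1 is the identity matrix):
Answer: row 1: [5/12 + 4*I/5, 4]; row 2: [4, -11/12 - 4*I/5]


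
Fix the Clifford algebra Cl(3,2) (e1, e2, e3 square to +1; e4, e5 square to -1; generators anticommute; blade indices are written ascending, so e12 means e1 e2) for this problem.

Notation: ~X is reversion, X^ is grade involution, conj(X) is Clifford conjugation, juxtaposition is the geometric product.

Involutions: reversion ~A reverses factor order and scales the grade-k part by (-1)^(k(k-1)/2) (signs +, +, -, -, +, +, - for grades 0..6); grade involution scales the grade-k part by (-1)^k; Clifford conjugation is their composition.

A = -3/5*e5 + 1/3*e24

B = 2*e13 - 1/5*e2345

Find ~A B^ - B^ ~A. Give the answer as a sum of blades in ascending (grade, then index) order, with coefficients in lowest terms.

first term: -1/15*e35 - 6/5*e135 + 3/25*e234 + 2/3*e1234
second term: -1/15*e35 - 6/5*e135 - 3/25*e234 + 2/3*e1234
Answer: 6/25*e234


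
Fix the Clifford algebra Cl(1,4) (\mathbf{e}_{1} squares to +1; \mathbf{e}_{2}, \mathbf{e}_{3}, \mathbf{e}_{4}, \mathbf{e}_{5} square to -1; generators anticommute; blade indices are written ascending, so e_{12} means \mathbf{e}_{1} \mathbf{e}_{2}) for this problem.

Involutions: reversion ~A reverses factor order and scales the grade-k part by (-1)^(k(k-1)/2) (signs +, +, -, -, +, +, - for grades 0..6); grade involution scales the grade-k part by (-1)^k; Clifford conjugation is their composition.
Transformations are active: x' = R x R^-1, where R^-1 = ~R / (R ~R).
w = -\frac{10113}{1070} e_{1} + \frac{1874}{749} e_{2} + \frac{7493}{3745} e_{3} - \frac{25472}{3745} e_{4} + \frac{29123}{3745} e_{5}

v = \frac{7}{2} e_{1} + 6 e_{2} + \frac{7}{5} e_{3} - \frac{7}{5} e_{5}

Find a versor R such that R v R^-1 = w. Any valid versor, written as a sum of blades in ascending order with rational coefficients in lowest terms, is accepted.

Here q(v) = q(w) = -\frac{2767}{100}; the classical choice R = v + w = -\frac{3184}{535} e_{1} + \frac{6368}{749} e_{2} + \frac{12736}{3745} e_{3} - \frac{25472}{3745} e_{4} + \frac{4776}{749} e_{5} then realises v -> w under the sandwich.
Answer: -\frac{3184}{535} e_{1} + \frac{6368}{749} e_{2} + \frac{12736}{3745} e_{3} - \frac{25472}{3745} e_{4} + \frac{4776}{749} e_{5}


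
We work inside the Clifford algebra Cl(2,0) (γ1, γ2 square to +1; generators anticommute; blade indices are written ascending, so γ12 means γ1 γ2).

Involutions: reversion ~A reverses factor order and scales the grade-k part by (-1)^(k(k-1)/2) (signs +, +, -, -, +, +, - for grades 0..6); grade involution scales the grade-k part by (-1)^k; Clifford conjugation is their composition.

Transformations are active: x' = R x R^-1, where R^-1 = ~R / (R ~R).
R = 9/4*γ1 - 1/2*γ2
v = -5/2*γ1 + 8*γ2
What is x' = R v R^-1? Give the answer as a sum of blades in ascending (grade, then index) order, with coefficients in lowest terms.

~R = 9/4*γ1 - 1/2*γ2, and R ~R = 85/16, so R^-1 = ~R / (85/16).
R v = -77/8 + 67/4*γ12
Answer: -961/170*γ1 - 526/85*γ2


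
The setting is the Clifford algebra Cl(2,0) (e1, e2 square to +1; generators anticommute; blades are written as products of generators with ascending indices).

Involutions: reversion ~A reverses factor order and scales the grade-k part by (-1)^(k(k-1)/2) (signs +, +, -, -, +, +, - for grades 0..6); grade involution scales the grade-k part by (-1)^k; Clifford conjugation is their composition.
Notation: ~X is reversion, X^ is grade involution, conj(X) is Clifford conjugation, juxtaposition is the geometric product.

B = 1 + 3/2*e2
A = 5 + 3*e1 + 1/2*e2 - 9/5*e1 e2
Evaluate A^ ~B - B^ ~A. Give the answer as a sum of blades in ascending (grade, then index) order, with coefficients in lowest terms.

first term: 17/4 - 57/10*e1 + 7*e2 - 63/10*e1 e2
second term: 17/4 + 57/10*e1 - 7*e2 + 63/10*e1 e2
Answer: -57/5*e1 + 14*e2 - 63/5*e1 e2


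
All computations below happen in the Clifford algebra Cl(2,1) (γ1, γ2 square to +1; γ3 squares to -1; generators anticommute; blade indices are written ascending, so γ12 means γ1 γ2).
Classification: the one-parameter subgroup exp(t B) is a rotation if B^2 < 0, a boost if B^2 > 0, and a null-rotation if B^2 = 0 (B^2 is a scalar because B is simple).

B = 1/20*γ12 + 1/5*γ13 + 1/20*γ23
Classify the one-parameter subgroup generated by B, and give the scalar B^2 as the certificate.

B^2 term by term: the squares give (1/20)^2*(γ12)^2 + (1/5)^2*(γ13)^2 + (1/20)^2*(γ23)^2 = 1/400*(-1) + 1/25*(+1) + 1/400*(+1) = 1/25 (each basis 2-blade squares to minus the product of its generators' squares); cross terms between blades sharing an index anticommute and cancel. So B^2 = 1/25.
Answer: boost, certificate B^2 = 1/25. Why this suffices: the scalar 1/25 survives any versor conjugation, so its sign alone determines the class however B is presented.


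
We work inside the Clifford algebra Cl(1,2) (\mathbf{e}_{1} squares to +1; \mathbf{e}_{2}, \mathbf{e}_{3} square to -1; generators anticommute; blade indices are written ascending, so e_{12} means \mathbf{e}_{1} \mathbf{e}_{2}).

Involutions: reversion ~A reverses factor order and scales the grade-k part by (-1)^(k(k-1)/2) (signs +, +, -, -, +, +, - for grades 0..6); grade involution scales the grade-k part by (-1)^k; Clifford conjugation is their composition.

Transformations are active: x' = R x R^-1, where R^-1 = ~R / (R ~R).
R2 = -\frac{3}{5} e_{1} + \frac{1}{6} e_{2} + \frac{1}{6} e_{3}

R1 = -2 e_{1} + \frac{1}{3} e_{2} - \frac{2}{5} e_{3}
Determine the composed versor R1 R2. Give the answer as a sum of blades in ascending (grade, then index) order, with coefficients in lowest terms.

Distribute over the terms of R1 (each basis-blade product reordered to ascending indices, repeated generators contracted through their squares):
(-2 e_{1}) R2 = \frac{6}{5} - \frac{1}{3} e_{12} - \frac{1}{3} e_{13}
(\frac{1}{3} e_{2}) R2 = -\frac{1}{18} + \frac{1}{5} e_{12} + \frac{1}{18} e_{23}
(-\frac{2}{5} e_{3}) R2 = \frac{1}{15} - \frac{6}{25} e_{13} + \frac{1}{15} e_{23}
Summing the partial products and collecting blades:
Answer: \frac{109}{90} - \frac{2}{15} e_{12} - \frac{43}{75} e_{13} + \frac{11}{90} e_{23}
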